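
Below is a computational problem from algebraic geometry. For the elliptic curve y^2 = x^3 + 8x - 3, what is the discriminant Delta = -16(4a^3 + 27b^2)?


Compute each component:
4a^3 = 4*8^3 = 4*512 = 2048
27b^2 = 27*(-3)^2 = 27*9 = 243
4a^3 + 27b^2 = 2048 + 243 = 2291
Delta = -16*2291 = -36656

-36656


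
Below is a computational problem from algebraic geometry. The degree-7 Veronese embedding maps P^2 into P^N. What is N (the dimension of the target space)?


The Veronese embedding v_d: P^n -> P^N maps each point to all
degree-d monomials in n+1 homogeneous coordinates.
N = C(n+d, d) - 1
N = C(2+7, 7) - 1
N = C(9, 7) - 1
C(9, 7) = 36
N = 36 - 1 = 35

35


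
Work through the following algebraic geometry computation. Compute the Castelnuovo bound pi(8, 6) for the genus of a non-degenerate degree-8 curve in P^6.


Castelnuovo's bound: write d - 1 = m(r-1) + epsilon with 0 <= epsilon < r-1.
d - 1 = 8 - 1 = 7
r - 1 = 6 - 1 = 5
7 = 1*5 + 2, so m = 1, epsilon = 2
pi(d, r) = m(m-1)(r-1)/2 + m*epsilon
= 1*0*5/2 + 1*2
= 0/2 + 2
= 0 + 2 = 2

2


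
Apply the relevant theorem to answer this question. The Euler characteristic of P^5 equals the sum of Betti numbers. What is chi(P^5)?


The complex projective space P^5 has one cell in each even real dimension 0, 2, ..., 10.
The cohomology groups are H^{2k}(P^5) = Z for k = 0,...,5, and 0 otherwise.
Euler characteristic = sum of Betti numbers = 1 per even-dimensional cohomology group.
chi(P^5) = 5 + 1 = 6

6


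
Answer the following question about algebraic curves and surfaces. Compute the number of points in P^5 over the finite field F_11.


P^5(F_11) has (q^(n+1) - 1)/(q - 1) points.
= 11^5 + 11^4 + 11^3 + 11^2 + 11^1 + 11^0
= 161051 + 14641 + 1331 + 121 + 11 + 1
= 177156

177156


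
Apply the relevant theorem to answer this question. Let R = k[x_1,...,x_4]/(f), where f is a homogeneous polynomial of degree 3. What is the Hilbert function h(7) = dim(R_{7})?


For R = k[x_1,...,x_n]/(f) with f homogeneous of degree e:
The Hilbert series is (1 - t^e)/(1 - t)^n.
So h(d) = C(d+n-1, n-1) - C(d-e+n-1, n-1) for d >= e.
With n=4, e=3, d=7:
C(7+4-1, 4-1) = C(10, 3) = 120
C(7-3+4-1, 4-1) = C(7, 3) = 35
h(7) = 120 - 35 = 85

85


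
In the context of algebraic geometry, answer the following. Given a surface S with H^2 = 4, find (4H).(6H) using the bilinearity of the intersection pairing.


Using bilinearity of the intersection pairing on a surface S:
(aH).(bH) = ab * (H.H)
We have H^2 = 4.
D.E = (4H).(6H) = 4*6*4
= 24*4
= 96

96


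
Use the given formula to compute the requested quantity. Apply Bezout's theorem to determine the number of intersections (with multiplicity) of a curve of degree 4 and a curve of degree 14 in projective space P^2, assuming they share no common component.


Bezout's theorem states the intersection count equals the product of degrees.
Intersection count = 4 * 14 = 56

56


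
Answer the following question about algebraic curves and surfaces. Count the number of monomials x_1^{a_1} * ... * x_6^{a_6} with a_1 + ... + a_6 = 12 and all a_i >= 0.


The number of degree-12 monomials in 6 variables is C(d+n-1, n-1).
= C(12+6-1, 6-1) = C(17, 5)
= 6188

6188


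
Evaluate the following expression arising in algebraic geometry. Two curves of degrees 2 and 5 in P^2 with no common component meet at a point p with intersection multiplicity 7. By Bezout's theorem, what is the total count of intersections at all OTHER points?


By Bezout's theorem, the total intersection number is d1 * d2.
Total = 2 * 5 = 10
Intersection multiplicity at p = 7
Remaining intersections = 10 - 7 = 3

3


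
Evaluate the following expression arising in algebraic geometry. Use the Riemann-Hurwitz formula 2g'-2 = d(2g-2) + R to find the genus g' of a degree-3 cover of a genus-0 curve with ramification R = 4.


Riemann-Hurwitz formula: 2g' - 2 = d(2g - 2) + R
Given: d = 3, g = 0, R = 4
2g' - 2 = 3*(2*0 - 2) + 4
2g' - 2 = 3*(-2) + 4
2g' - 2 = -6 + 4 = -2
2g' = 0
g' = 0

0


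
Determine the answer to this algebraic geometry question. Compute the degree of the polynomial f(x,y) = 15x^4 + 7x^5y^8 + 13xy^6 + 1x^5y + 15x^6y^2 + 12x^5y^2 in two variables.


Examine each term for its total degree (sum of exponents).
  Term '15x^4' has total degree 4+0 = 4.
  Term '7x^5y^8' has total degree 5+8 = 13.
  Term '13xy^6' has total degree 1+6 = 7.
  Term '1x^5y' has total degree 5+1 = 6.
  Term '15x^6y^2' has total degree 6+2 = 8.
  Term '12x^5y^2' has total degree 5+2 = 7.
The maximum total degree among all terms is 13.

13


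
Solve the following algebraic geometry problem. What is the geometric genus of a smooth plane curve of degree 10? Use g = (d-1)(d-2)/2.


Using the genus formula for smooth plane curves:
g = (d-1)(d-2)/2
g = (10-1)(10-2)/2
g = 9*8/2
g = 72/2 = 36

36


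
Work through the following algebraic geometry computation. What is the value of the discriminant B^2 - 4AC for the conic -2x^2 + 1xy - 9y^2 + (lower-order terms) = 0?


The discriminant of a conic Ax^2 + Bxy + Cy^2 + ... = 0 is B^2 - 4AC.
B^2 = 1^2 = 1
4AC = 4*(-2)*(-9) = 72
Discriminant = 1 - 72 = -71

-71


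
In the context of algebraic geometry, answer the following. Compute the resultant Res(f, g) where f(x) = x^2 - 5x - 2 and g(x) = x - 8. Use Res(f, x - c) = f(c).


For Res(f, x - c), we evaluate f at x = c.
f(8) = 8^2 - 5*8 - 2
= 64 - 40 - 2
= 24 - 2 = 22
Res(f, g) = 22

22


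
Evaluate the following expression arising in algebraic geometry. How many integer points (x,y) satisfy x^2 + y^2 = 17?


Systematically check integer values of x where x^2 <= 17.
For each valid x, check if 17 - x^2 is a perfect square.
x=1: 17 - 1 = 16, sqrt = 4 (valid)
x=4: 17 - 16 = 1, sqrt = 1 (valid)
Total integer solutions found: 8

8


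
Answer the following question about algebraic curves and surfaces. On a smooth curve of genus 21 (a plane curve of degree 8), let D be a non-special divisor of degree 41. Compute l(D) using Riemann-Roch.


First, compute the genus of a smooth plane curve of degree 8:
g = (d-1)(d-2)/2 = (8-1)(8-2)/2 = 21
For a non-special divisor D (i.e., h^1(D) = 0), Riemann-Roch gives:
l(D) = deg(D) - g + 1
Since deg(D) = 41 >= 2g - 1 = 41, D is non-special.
l(D) = 41 - 21 + 1 = 21

21


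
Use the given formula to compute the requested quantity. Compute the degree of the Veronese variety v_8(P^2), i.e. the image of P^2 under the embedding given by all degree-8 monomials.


The Veronese variety v_8(P^2) has degree d^r.
d^r = 8^2 = 64

64


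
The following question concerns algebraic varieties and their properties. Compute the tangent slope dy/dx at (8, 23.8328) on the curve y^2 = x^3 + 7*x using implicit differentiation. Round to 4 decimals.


Using implicit differentiation of y^2 = x^3 + 7*x:
2y * dy/dx = 3x^2 + 7
dy/dx = (3x^2 + 7)/(2y)
Numerator: 3*8^2 + 7 = 199
Denominator: 2*23.8328 = 47.6656
dy/dx = 199/47.6656 = 4.1749

4.1749


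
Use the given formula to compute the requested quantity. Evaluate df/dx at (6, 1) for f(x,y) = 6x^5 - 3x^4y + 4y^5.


df/dx = 5*6*x^4 + 4*(-3)*x^3*y
At (6,1): 5*6*6^4 + 4*(-3)*6^3*1
= 38880 - 2592
= 36288

36288


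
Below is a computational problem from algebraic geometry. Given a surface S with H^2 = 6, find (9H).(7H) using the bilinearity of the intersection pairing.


Using bilinearity of the intersection pairing on a surface S:
(aH).(bH) = ab * (H.H)
We have H^2 = 6.
D.E = (9H).(7H) = 9*7*6
= 63*6
= 378

378


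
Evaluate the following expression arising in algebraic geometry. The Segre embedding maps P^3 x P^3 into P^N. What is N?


The Segre embedding maps P^m x P^n into P^N via
all products of coordinates from each factor.
N = (m+1)(n+1) - 1
N = (3+1)(3+1) - 1
N = 4*4 - 1
N = 16 - 1 = 15

15


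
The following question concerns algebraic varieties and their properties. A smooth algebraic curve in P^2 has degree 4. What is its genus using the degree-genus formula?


Using the genus formula for smooth plane curves:
g = (d-1)(d-2)/2
g = (4-1)(4-2)/2
g = 3*2/2
g = 6/2 = 3

3


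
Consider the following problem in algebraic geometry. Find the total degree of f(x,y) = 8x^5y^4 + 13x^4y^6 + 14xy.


Examine each term for its total degree (sum of exponents).
  Term '8x^5y^4' has total degree 5+4 = 9.
  Term '13x^4y^6' has total degree 4+6 = 10.
  Term '14xy' has total degree 1+1 = 2.
The maximum total degree among all terms is 10.

10


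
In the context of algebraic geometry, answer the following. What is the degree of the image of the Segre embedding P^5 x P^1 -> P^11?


The degree of the Segre variety P^5 x P^1 is C(m+n, m).
= C(6, 5)
= 6

6


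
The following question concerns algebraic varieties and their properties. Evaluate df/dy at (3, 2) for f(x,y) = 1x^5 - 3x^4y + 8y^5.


df/dy = (-3)*x^4 + 5*8*y^4
At (3,2): (-3)*3^4 + 5*8*2^4
= -243 + 640
= 397

397


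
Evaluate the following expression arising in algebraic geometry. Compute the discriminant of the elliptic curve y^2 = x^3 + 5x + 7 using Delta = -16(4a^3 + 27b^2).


Compute each component:
4a^3 = 4*5^3 = 4*125 = 500
27b^2 = 27*7^2 = 27*49 = 1323
4a^3 + 27b^2 = 500 + 1323 = 1823
Delta = -16*1823 = -29168

-29168


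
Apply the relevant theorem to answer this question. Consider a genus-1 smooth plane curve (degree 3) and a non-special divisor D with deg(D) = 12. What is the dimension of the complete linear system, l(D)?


First, compute the genus of a smooth plane curve of degree 3:
g = (d-1)(d-2)/2 = (3-1)(3-2)/2 = 1
For a non-special divisor D (i.e., h^1(D) = 0), Riemann-Roch gives:
l(D) = deg(D) - g + 1
Since deg(D) = 12 >= 2g - 1 = 1, D is non-special.
l(D) = 12 - 1 + 1 = 12

12


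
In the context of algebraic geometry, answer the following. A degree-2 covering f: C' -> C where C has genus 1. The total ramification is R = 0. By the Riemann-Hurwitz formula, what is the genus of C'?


Riemann-Hurwitz formula: 2g' - 2 = d(2g - 2) + R
Given: d = 2, g = 1, R = 0
2g' - 2 = 2*(2*1 - 2) + 0
2g' - 2 = 2*0 + 0
2g' - 2 = 0 + 0 = 0
2g' = 2
g' = 1

1


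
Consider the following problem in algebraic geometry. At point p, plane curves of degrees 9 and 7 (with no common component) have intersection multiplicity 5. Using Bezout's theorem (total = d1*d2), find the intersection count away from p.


By Bezout's theorem, the total intersection number is d1 * d2.
Total = 9 * 7 = 63
Intersection multiplicity at p = 5
Remaining intersections = 63 - 5 = 58

58


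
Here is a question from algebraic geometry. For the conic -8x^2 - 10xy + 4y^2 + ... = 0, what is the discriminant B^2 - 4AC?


The discriminant of a conic Ax^2 + Bxy + Cy^2 + ... = 0 is B^2 - 4AC.
B^2 = (-10)^2 = 100
4AC = 4*(-8)*4 = -128
Discriminant = 100 + 128 = 228

228


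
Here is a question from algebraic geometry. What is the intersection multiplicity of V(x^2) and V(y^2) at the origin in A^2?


The intersection multiplicity of V(x^a) and V(y^b) at the origin is:
I(O; V(x^2), V(y^2)) = dim_k(k[x,y]/(x^2, y^2))
A basis for k[x,y]/(x^2, y^2) is the set of monomials x^i * y^j
where 0 <= i < 2 and 0 <= j < 2.
The number of such monomials is 2 * 2 = 4

4


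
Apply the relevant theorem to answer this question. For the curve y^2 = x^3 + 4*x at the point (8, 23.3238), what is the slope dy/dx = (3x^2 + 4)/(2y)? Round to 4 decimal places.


Using implicit differentiation of y^2 = x^3 + 4*x:
2y * dy/dx = 3x^2 + 4
dy/dx = (3x^2 + 4)/(2y)
Numerator: 3*8^2 + 4 = 196
Denominator: 2*23.3238 = 46.6476
dy/dx = 196/46.6476 = 4.2017

4.2017


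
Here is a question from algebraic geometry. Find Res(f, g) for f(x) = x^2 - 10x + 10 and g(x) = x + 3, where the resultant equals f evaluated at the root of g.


For Res(f, x - c), we evaluate f at x = c.
f(-3) = (-3)^2 - 10*(-3) + 10
= 9 + 30 + 10
= 39 + 10 = 49
Res(f, g) = 49

49


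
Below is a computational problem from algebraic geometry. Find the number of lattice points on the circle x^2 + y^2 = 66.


Systematically check integer values of x where x^2 <= 66.
For each valid x, check if 66 - x^2 is a perfect square.
Total integer solutions found: 0

0


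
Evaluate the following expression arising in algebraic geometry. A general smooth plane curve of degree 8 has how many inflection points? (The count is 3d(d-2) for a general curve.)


For a general smooth plane curve C of degree d, the inflection points are
the intersection of C with its Hessian curve, which has degree 3(d-2).
By Bezout, the total intersection number is d * 3(d-2) = 8 * 18 = 144.
For a general curve every flex is ordinary, so each contributes
multiplicity 1 to C·Hess(C), and the number of distinct inflection
points is 3d(d-2).
Inflection points = 3*8*(8-2) = 3*8*6 = 144

144


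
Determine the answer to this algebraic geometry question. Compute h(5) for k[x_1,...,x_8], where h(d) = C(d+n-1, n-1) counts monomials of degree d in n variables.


The Hilbert function for the polynomial ring in 8 variables is:
h(d) = C(d+n-1, n-1)
h(5) = C(5+8-1, 8-1) = C(12, 7)
= 12! / (7! * 5!)
= 792

792


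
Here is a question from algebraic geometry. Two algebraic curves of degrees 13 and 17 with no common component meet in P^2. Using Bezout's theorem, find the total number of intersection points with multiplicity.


Bezout's theorem states the intersection count equals the product of degrees.
Intersection count = 13 * 17 = 221

221


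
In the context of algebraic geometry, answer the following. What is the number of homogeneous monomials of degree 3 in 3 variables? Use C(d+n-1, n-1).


The number of degree-3 monomials in 3 variables is C(d+n-1, n-1).
= C(3+3-1, 3-1) = C(5, 2)
= 10

10


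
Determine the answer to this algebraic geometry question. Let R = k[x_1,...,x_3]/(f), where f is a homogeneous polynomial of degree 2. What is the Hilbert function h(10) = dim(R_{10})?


For R = k[x_1,...,x_n]/(f) with f homogeneous of degree e:
The Hilbert series is (1 - t^e)/(1 - t)^n.
So h(d) = C(d+n-1, n-1) - C(d-e+n-1, n-1) for d >= e.
With n=3, e=2, d=10:
C(10+3-1, 3-1) = C(12, 2) = 66
C(10-2+3-1, 3-1) = C(10, 2) = 45
h(10) = 66 - 45 = 21

21


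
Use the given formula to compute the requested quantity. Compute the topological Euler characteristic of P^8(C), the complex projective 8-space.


The complex projective space P^8 has one cell in each even real dimension 0, 2, ..., 16.
The cohomology groups are H^{2k}(P^8) = Z for k = 0,...,8, and 0 otherwise.
Euler characteristic = sum of Betti numbers = 1 per even-dimensional cohomology group.
chi(P^8) = 8 + 1 = 9

9


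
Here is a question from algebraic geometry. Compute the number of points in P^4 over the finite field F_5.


P^4(F_5) has (q^(n+1) - 1)/(q - 1) points.
= 5^4 + 5^3 + 5^2 + 5^1 + 5^0
= 625 + 125 + 25 + 5 + 1
= 781

781


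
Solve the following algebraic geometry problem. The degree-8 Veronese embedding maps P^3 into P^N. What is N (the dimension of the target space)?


The Veronese embedding v_d: P^n -> P^N maps each point to all
degree-d monomials in n+1 homogeneous coordinates.
N = C(n+d, d) - 1
N = C(3+8, 8) - 1
N = C(11, 8) - 1
C(11, 8) = 165
N = 165 - 1 = 164

164


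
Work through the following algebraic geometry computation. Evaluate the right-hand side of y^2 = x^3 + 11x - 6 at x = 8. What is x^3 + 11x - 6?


Compute x^3 + 11x - 6 at x = 8:
x^3 = 8^3 = 512
11*x = 11*8 = 88
Sum: 512 + 88 - 6 = 594

594


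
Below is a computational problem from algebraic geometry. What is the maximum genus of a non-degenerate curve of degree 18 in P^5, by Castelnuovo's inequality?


Castelnuovo's bound: write d - 1 = m(r-1) + epsilon with 0 <= epsilon < r-1.
d - 1 = 18 - 1 = 17
r - 1 = 5 - 1 = 4
17 = 4*4 + 1, so m = 4, epsilon = 1
pi(d, r) = m(m-1)(r-1)/2 + m*epsilon
= 4*3*4/2 + 4*1
= 48/2 + 4
= 24 + 4 = 28

28


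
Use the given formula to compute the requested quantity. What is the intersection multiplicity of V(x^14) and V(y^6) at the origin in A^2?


The intersection multiplicity of V(x^a) and V(y^b) at the origin is:
I(O; V(x^14), V(y^6)) = dim_k(k[x,y]/(x^14, y^6))
A basis for k[x,y]/(x^14, y^6) is the set of monomials x^i * y^j
where 0 <= i < 14 and 0 <= j < 6.
The number of such monomials is 14 * 6 = 84

84


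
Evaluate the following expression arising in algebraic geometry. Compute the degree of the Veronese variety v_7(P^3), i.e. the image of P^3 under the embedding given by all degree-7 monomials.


The Veronese variety v_7(P^3) has degree d^r.
d^r = 7^3 = 343

343


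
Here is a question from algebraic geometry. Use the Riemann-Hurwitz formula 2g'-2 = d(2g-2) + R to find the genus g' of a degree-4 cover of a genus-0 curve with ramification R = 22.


Riemann-Hurwitz formula: 2g' - 2 = d(2g - 2) + R
Given: d = 4, g = 0, R = 22
2g' - 2 = 4*(2*0 - 2) + 22
2g' - 2 = 4*(-2) + 22
2g' - 2 = -8 + 22 = 14
2g' = 16
g' = 8

8


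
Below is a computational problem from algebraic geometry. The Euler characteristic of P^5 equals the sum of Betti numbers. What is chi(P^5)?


The complex projective space P^5 has one cell in each even real dimension 0, 2, ..., 10.
The cohomology groups are H^{2k}(P^5) = Z for k = 0,...,5, and 0 otherwise.
Euler characteristic = sum of Betti numbers = 1 per even-dimensional cohomology group.
chi(P^5) = 5 + 1 = 6

6


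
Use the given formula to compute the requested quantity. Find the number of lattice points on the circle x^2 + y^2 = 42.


Systematically check integer values of x where x^2 <= 42.
For each valid x, check if 42 - x^2 is a perfect square.
Total integer solutions found: 0

0


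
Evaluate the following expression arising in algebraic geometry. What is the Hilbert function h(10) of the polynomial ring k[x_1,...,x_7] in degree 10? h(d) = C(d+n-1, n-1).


The Hilbert function for the polynomial ring in 7 variables is:
h(d) = C(d+n-1, n-1)
h(10) = C(10+7-1, 7-1) = C(16, 6)
= 16! / (6! * 10!)
= 8008

8008


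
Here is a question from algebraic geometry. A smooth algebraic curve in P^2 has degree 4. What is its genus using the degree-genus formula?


Using the genus formula for smooth plane curves:
g = (d-1)(d-2)/2
g = (4-1)(4-2)/2
g = 3*2/2
g = 6/2 = 3

3


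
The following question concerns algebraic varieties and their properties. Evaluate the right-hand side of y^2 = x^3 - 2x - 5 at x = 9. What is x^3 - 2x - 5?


Compute x^3 - 2x - 5 at x = 9:
x^3 = 9^3 = 729
(-2)*x = (-2)*9 = -18
Sum: 729 - 18 - 5 = 706

706


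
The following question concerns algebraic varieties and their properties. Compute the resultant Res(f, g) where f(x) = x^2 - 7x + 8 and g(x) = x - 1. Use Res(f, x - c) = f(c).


For Res(f, x - c), we evaluate f at x = c.
f(1) = 1^2 - 7*1 + 8
= 1 - 7 + 8
= -6 + 8 = 2
Res(f, g) = 2

2


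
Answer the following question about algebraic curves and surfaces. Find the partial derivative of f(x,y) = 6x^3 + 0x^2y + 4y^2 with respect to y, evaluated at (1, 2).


df/dy = 0*x^2 + 2*4*y^1
At (1,2): 0*1^2 + 2*4*2^1
= 0 + 16
= 16

16


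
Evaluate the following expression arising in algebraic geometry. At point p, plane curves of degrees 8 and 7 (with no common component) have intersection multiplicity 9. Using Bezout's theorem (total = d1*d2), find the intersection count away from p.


By Bezout's theorem, the total intersection number is d1 * d2.
Total = 8 * 7 = 56
Intersection multiplicity at p = 9
Remaining intersections = 56 - 9 = 47

47


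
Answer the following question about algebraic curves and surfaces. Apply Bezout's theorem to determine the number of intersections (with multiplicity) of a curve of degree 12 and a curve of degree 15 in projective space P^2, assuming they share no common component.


Bezout's theorem states the intersection count equals the product of degrees.
Intersection count = 12 * 15 = 180

180


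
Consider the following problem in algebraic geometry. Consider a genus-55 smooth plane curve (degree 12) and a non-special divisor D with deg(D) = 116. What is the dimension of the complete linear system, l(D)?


First, compute the genus of a smooth plane curve of degree 12:
g = (d-1)(d-2)/2 = (12-1)(12-2)/2 = 55
For a non-special divisor D (i.e., h^1(D) = 0), Riemann-Roch gives:
l(D) = deg(D) - g + 1
Since deg(D) = 116 >= 2g - 1 = 109, D is non-special.
l(D) = 116 - 55 + 1 = 62

62


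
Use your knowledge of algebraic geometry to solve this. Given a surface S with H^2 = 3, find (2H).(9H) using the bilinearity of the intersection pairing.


Using bilinearity of the intersection pairing on a surface S:
(aH).(bH) = ab * (H.H)
We have H^2 = 3.
D.E = (2H).(9H) = 2*9*3
= 18*3
= 54

54


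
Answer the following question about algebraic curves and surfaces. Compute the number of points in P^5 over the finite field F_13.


P^5(F_13) has (q^(n+1) - 1)/(q - 1) points.
= 13^5 + 13^4 + 13^3 + 13^2 + 13^1 + 13^0
= 371293 + 28561 + 2197 + 169 + 13 + 1
= 402234

402234


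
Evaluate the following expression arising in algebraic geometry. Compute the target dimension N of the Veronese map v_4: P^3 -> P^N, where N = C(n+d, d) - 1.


The Veronese embedding v_d: P^n -> P^N maps each point to all
degree-d monomials in n+1 homogeneous coordinates.
N = C(n+d, d) - 1
N = C(3+4, 4) - 1
N = C(7, 4) - 1
C(7, 4) = 35
N = 35 - 1 = 34

34


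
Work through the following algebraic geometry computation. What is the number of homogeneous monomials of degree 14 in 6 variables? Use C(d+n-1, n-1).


The number of degree-14 monomials in 6 variables is C(d+n-1, n-1).
= C(14+6-1, 6-1) = C(19, 5)
= 11628

11628


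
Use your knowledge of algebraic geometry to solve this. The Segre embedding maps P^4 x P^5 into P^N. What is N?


The Segre embedding maps P^m x P^n into P^N via
all products of coordinates from each factor.
N = (m+1)(n+1) - 1
N = (4+1)(5+1) - 1
N = 5*6 - 1
N = 30 - 1 = 29

29


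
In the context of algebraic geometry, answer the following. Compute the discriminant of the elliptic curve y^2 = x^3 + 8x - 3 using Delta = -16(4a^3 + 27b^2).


Compute each component:
4a^3 = 4*8^3 = 4*512 = 2048
27b^2 = 27*(-3)^2 = 27*9 = 243
4a^3 + 27b^2 = 2048 + 243 = 2291
Delta = -16*2291 = -36656

-36656


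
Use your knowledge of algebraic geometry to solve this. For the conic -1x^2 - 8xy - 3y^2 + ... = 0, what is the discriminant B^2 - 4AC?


The discriminant of a conic Ax^2 + Bxy + Cy^2 + ... = 0 is B^2 - 4AC.
B^2 = (-8)^2 = 64
4AC = 4*(-1)*(-3) = 12
Discriminant = 64 - 12 = 52

52


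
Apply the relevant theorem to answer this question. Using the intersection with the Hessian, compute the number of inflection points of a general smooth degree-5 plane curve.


For a general smooth plane curve C of degree d, the inflection points are
the intersection of C with its Hessian curve, which has degree 3(d-2).
By Bezout, the total intersection number is d * 3(d-2) = 5 * 9 = 45.
For a general curve every flex is ordinary, so each contributes
multiplicity 1 to C·Hess(C), and the number of distinct inflection
points is 3d(d-2).
Inflection points = 3*5*(5-2) = 3*5*3 = 45

45


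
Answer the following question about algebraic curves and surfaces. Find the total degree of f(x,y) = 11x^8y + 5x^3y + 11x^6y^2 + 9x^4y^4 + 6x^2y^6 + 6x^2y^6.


Examine each term for its total degree (sum of exponents).
  Term '11x^8y' has total degree 8+1 = 9.
  Term '5x^3y' has total degree 3+1 = 4.
  Term '11x^6y^2' has total degree 6+2 = 8.
  Term '9x^4y^4' has total degree 4+4 = 8.
  Term '6x^2y^6' has total degree 2+6 = 8.
  Term '6x^2y^6' has total degree 2+6 = 8.
The maximum total degree among all terms is 9.

9


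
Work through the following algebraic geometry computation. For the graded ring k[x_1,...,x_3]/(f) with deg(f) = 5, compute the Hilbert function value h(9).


For R = k[x_1,...,x_n]/(f) with f homogeneous of degree e:
The Hilbert series is (1 - t^e)/(1 - t)^n.
So h(d) = C(d+n-1, n-1) - C(d-e+n-1, n-1) for d >= e.
With n=3, e=5, d=9:
C(9+3-1, 3-1) = C(11, 2) = 55
C(9-5+3-1, 3-1) = C(6, 2) = 15
h(9) = 55 - 15 = 40

40


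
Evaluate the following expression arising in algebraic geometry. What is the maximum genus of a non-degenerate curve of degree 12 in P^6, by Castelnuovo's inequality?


Castelnuovo's bound: write d - 1 = m(r-1) + epsilon with 0 <= epsilon < r-1.
d - 1 = 12 - 1 = 11
r - 1 = 6 - 1 = 5
11 = 2*5 + 1, so m = 2, epsilon = 1
pi(d, r) = m(m-1)(r-1)/2 + m*epsilon
= 2*1*5/2 + 2*1
= 10/2 + 2
= 5 + 2 = 7

7


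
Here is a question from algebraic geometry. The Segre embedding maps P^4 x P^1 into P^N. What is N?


The Segre embedding maps P^m x P^n into P^N via
all products of coordinates from each factor.
N = (m+1)(n+1) - 1
N = (4+1)(1+1) - 1
N = 5*2 - 1
N = 10 - 1 = 9

9


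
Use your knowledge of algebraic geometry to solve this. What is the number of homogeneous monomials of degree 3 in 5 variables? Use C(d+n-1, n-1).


The number of degree-3 monomials in 5 variables is C(d+n-1, n-1).
= C(3+5-1, 5-1) = C(7, 4)
= 35

35


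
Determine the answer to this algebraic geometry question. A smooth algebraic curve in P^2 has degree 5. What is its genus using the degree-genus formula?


Using the genus formula for smooth plane curves:
g = (d-1)(d-2)/2
g = (5-1)(5-2)/2
g = 4*3/2
g = 12/2 = 6

6


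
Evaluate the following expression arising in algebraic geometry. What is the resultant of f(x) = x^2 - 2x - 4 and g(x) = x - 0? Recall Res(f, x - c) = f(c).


For Res(f, x - c), we evaluate f at x = c.
f(0) = 0^2 - 2*0 - 4
= 0 + 0 - 4
= 0 - 4 = -4
Res(f, g) = -4

-4


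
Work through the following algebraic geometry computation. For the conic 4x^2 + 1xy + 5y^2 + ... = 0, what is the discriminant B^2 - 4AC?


The discriminant of a conic Ax^2 + Bxy + Cy^2 + ... = 0 is B^2 - 4AC.
B^2 = 1^2 = 1
4AC = 4*4*5 = 80
Discriminant = 1 - 80 = -79

-79


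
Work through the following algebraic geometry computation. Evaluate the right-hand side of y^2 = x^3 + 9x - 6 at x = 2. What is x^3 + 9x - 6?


Compute x^3 + 9x - 6 at x = 2:
x^3 = 2^3 = 8
9*x = 9*2 = 18
Sum: 8 + 18 - 6 = 20

20


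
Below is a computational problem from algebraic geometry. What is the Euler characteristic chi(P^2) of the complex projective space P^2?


The complex projective space P^2 has one cell in each even real dimension 0, 2, ..., 4.
The cohomology groups are H^{2k}(P^2) = Z for k = 0,...,2, and 0 otherwise.
Euler characteristic = sum of Betti numbers = 1 per even-dimensional cohomology group.
chi(P^2) = 2 + 1 = 3

3


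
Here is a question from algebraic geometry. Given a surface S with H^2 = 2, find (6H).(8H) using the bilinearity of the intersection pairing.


Using bilinearity of the intersection pairing on a surface S:
(aH).(bH) = ab * (H.H)
We have H^2 = 2.
D.E = (6H).(8H) = 6*8*2
= 48*2
= 96

96


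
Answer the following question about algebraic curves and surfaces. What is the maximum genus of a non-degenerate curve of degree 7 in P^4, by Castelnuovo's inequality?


Castelnuovo's bound: write d - 1 = m(r-1) + epsilon with 0 <= epsilon < r-1.
d - 1 = 7 - 1 = 6
r - 1 = 4 - 1 = 3
6 = 2*3 + 0, so m = 2, epsilon = 0
pi(d, r) = m(m-1)(r-1)/2 + m*epsilon
= 2*1*3/2 + 2*0
= 6/2 + 0
= 3 + 0 = 3

3


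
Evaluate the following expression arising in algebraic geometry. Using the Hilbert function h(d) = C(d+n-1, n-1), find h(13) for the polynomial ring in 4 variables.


The Hilbert function for the polynomial ring in 4 variables is:
h(d) = C(d+n-1, n-1)
h(13) = C(13+4-1, 4-1) = C(16, 3)
= 16! / (3! * 13!)
= 560

560


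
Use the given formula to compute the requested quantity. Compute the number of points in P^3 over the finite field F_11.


P^3(F_11) has (q^(n+1) - 1)/(q - 1) points.
= 11^3 + 11^2 + 11^1 + 11^0
= 1331 + 121 + 11 + 1
= 1464

1464


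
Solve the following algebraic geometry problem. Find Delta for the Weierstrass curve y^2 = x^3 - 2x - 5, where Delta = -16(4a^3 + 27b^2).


Compute each component:
4a^3 = 4*(-2)^3 = 4*(-8) = -32
27b^2 = 27*(-5)^2 = 27*25 = 675
4a^3 + 27b^2 = -32 + 675 = 643
Delta = -16*643 = -10288

-10288


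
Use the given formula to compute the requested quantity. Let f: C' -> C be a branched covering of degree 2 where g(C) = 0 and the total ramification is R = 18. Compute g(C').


Riemann-Hurwitz formula: 2g' - 2 = d(2g - 2) + R
Given: d = 2, g = 0, R = 18
2g' - 2 = 2*(2*0 - 2) + 18
2g' - 2 = 2*(-2) + 18
2g' - 2 = -4 + 18 = 14
2g' = 16
g' = 8

8


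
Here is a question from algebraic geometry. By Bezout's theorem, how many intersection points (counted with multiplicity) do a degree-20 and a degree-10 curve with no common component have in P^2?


Bezout's theorem states the intersection count equals the product of degrees.
Intersection count = 20 * 10 = 200

200


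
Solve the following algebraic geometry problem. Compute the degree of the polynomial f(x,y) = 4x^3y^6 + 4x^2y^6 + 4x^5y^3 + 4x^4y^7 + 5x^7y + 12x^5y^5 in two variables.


Examine each term for its total degree (sum of exponents).
  Term '4x^3y^6' has total degree 3+6 = 9.
  Term '4x^2y^6' has total degree 2+6 = 8.
  Term '4x^5y^3' has total degree 5+3 = 8.
  Term '4x^4y^7' has total degree 4+7 = 11.
  Term '5x^7y' has total degree 7+1 = 8.
  Term '12x^5y^5' has total degree 5+5 = 10.
The maximum total degree among all terms is 11.

11


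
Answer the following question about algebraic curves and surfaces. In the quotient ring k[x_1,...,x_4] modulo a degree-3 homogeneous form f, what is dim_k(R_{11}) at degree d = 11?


For R = k[x_1,...,x_n]/(f) with f homogeneous of degree e:
The Hilbert series is (1 - t^e)/(1 - t)^n.
So h(d) = C(d+n-1, n-1) - C(d-e+n-1, n-1) for d >= e.
With n=4, e=3, d=11:
C(11+4-1, 4-1) = C(14, 3) = 364
C(11-3+4-1, 4-1) = C(11, 3) = 165
h(11) = 364 - 165 = 199

199


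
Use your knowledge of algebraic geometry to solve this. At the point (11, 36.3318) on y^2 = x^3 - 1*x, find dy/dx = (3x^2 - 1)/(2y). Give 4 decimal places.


Using implicit differentiation of y^2 = x^3 - 1*x:
2y * dy/dx = 3x^2 - 1
dy/dx = (3x^2 - 1)/(2y)
Numerator: 3*11^2 - 1 = 362
Denominator: 2*36.3318 = 72.6636
dy/dx = 362/72.6636 = 4.9819

4.9819


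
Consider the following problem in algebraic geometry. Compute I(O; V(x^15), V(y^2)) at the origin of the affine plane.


The intersection multiplicity of V(x^a) and V(y^b) at the origin is:
I(O; V(x^15), V(y^2)) = dim_k(k[x,y]/(x^15, y^2))
A basis for k[x,y]/(x^15, y^2) is the set of monomials x^i * y^j
where 0 <= i < 15 and 0 <= j < 2.
The number of such monomials is 15 * 2 = 30

30


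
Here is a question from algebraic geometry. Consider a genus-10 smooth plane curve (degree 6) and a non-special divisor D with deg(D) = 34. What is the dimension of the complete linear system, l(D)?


First, compute the genus of a smooth plane curve of degree 6:
g = (d-1)(d-2)/2 = (6-1)(6-2)/2 = 10
For a non-special divisor D (i.e., h^1(D) = 0), Riemann-Roch gives:
l(D) = deg(D) - g + 1
Since deg(D) = 34 >= 2g - 1 = 19, D is non-special.
l(D) = 34 - 10 + 1 = 25

25


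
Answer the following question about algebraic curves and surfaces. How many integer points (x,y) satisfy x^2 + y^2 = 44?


Systematically check integer values of x where x^2 <= 44.
For each valid x, check if 44 - x^2 is a perfect square.
Total integer solutions found: 0

0


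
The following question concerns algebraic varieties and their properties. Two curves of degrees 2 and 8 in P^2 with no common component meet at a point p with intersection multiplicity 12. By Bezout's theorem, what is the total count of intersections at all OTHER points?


By Bezout's theorem, the total intersection number is d1 * d2.
Total = 2 * 8 = 16
Intersection multiplicity at p = 12
Remaining intersections = 16 - 12 = 4

4


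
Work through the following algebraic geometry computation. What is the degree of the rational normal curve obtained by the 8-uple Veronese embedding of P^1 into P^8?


The rational normal curve in P^8 is the image of P^1 under the 8-uple Veronese.
A general hyperplane in P^8 pulls back to a degree-8 form on P^1, which has 8 zeros,
so the curve meets a general hyperplane in 8 points. Degree = 8.

8


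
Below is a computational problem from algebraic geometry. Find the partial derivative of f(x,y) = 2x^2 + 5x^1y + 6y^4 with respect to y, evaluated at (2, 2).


df/dy = 5*x^1 + 4*6*y^3
At (2,2): 5*2^1 + 4*6*2^3
= 10 + 192
= 202

202


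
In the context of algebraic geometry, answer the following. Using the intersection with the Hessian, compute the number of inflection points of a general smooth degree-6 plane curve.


For a general smooth plane curve C of degree d, the inflection points are
the intersection of C with its Hessian curve, which has degree 3(d-2).
By Bezout, the total intersection number is d * 3(d-2) = 6 * 12 = 72.
For a general curve every flex is ordinary, so each contributes
multiplicity 1 to C·Hess(C), and the number of distinct inflection
points is 3d(d-2).
Inflection points = 3*6*(6-2) = 3*6*4 = 72

72


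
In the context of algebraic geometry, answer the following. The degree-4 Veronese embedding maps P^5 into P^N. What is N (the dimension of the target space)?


The Veronese embedding v_d: P^n -> P^N maps each point to all
degree-d monomials in n+1 homogeneous coordinates.
N = C(n+d, d) - 1
N = C(5+4, 4) - 1
N = C(9, 4) - 1
C(9, 4) = 126
N = 126 - 1 = 125

125


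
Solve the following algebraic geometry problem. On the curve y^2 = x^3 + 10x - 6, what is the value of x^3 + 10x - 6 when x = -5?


Compute x^3 + 10x - 6 at x = -5:
x^3 = (-5)^3 = -125
10*x = 10*(-5) = -50
Sum: -125 - 50 - 6 = -181

-181


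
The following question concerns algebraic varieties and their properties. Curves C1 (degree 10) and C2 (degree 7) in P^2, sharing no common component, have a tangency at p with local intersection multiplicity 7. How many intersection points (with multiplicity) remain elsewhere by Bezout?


By Bezout's theorem, the total intersection number is d1 * d2.
Total = 10 * 7 = 70
Intersection multiplicity at p = 7
Remaining intersections = 70 - 7 = 63

63


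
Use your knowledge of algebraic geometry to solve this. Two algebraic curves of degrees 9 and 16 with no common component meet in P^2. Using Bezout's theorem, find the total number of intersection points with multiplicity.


Bezout's theorem states the intersection count equals the product of degrees.
Intersection count = 9 * 16 = 144

144


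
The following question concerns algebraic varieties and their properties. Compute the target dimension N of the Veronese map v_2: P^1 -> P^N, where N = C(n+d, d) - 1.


The Veronese embedding v_d: P^n -> P^N maps each point to all
degree-d monomials in n+1 homogeneous coordinates.
N = C(n+d, d) - 1
N = C(1+2, 2) - 1
N = C(3, 2) - 1
C(3, 2) = 3
N = 3 - 1 = 2

2


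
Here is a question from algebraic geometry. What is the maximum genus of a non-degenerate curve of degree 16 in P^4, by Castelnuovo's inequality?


Castelnuovo's bound: write d - 1 = m(r-1) + epsilon with 0 <= epsilon < r-1.
d - 1 = 16 - 1 = 15
r - 1 = 4 - 1 = 3
15 = 5*3 + 0, so m = 5, epsilon = 0
pi(d, r) = m(m-1)(r-1)/2 + m*epsilon
= 5*4*3/2 + 5*0
= 60/2 + 0
= 30 + 0 = 30

30


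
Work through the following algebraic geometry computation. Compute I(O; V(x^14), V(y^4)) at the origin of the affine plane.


The intersection multiplicity of V(x^a) and V(y^b) at the origin is:
I(O; V(x^14), V(y^4)) = dim_k(k[x,y]/(x^14, y^4))
A basis for k[x,y]/(x^14, y^4) is the set of monomials x^i * y^j
where 0 <= i < 14 and 0 <= j < 4.
The number of such monomials is 14 * 4 = 56

56


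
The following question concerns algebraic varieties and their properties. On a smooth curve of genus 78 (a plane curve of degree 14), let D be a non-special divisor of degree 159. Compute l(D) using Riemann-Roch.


First, compute the genus of a smooth plane curve of degree 14:
g = (d-1)(d-2)/2 = (14-1)(14-2)/2 = 78
For a non-special divisor D (i.e., h^1(D) = 0), Riemann-Roch gives:
l(D) = deg(D) - g + 1
Since deg(D) = 159 >= 2g - 1 = 155, D is non-special.
l(D) = 159 - 78 + 1 = 82

82


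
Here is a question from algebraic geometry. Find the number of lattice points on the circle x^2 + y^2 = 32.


Systematically check integer values of x where x^2 <= 32.
For each valid x, check if 32 - x^2 is a perfect square.
x=4: 32 - 16 = 16, sqrt = 4 (valid)
Total integer solutions found: 4

4


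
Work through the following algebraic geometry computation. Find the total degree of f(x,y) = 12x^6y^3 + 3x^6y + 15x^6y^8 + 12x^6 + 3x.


Examine each term for its total degree (sum of exponents).
  Term '12x^6y^3' has total degree 6+3 = 9.
  Term '3x^6y' has total degree 6+1 = 7.
  Term '15x^6y^8' has total degree 6+8 = 14.
  Term '12x^6' has total degree 6+0 = 6.
  Term '3x' has total degree 1+0 = 1.
The maximum total degree among all terms is 14.

14


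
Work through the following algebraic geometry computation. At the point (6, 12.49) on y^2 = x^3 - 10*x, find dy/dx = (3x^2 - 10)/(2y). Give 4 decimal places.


Using implicit differentiation of y^2 = x^3 - 10*x:
2y * dy/dx = 3x^2 - 10
dy/dx = (3x^2 - 10)/(2y)
Numerator: 3*6^2 - 10 = 98
Denominator: 2*12.49 = 24.98
dy/dx = 98/24.98 = 3.9231

3.9231


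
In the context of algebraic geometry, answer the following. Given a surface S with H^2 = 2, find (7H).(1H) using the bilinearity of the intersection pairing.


Using bilinearity of the intersection pairing on a surface S:
(aH).(bH) = ab * (H.H)
We have H^2 = 2.
D.E = (7H).(1H) = 7*1*2
= 7*2
= 14

14


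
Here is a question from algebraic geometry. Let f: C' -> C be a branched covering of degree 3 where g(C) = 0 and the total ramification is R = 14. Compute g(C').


Riemann-Hurwitz formula: 2g' - 2 = d(2g - 2) + R
Given: d = 3, g = 0, R = 14
2g' - 2 = 3*(2*0 - 2) + 14
2g' - 2 = 3*(-2) + 14
2g' - 2 = -6 + 14 = 8
2g' = 10
g' = 5

5


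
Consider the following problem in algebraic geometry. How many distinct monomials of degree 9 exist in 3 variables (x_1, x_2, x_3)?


The number of degree-9 monomials in 3 variables is C(d+n-1, n-1).
= C(9+3-1, 3-1) = C(11, 2)
= 55

55


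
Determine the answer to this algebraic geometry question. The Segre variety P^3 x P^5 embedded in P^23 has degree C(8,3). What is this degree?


The degree of the Segre variety P^3 x P^5 is C(m+n, m).
= C(8, 3)
= 56

56


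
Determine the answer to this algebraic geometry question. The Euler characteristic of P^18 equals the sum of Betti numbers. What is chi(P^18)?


The complex projective space P^18 has one cell in each even real dimension 0, 2, ..., 36.
The cohomology groups are H^{2k}(P^18) = Z for k = 0,...,18, and 0 otherwise.
Euler characteristic = sum of Betti numbers = 1 per even-dimensional cohomology group.
chi(P^18) = 18 + 1 = 19

19


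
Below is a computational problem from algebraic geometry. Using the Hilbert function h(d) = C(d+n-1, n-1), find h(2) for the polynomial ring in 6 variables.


The Hilbert function for the polynomial ring in 6 variables is:
h(d) = C(d+n-1, n-1)
h(2) = C(2+6-1, 6-1) = C(7, 5)
= 7! / (5! * 2!)
= 21

21


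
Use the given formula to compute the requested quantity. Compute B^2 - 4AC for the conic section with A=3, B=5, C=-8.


The discriminant of a conic Ax^2 + Bxy + Cy^2 + ... = 0 is B^2 - 4AC.
B^2 = 5^2 = 25
4AC = 4*3*(-8) = -96
Discriminant = 25 + 96 = 121

121


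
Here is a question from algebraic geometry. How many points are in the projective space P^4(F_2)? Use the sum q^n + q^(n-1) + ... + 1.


P^4(F_2) has (q^(n+1) - 1)/(q - 1) points.
= 2^4 + 2^3 + 2^2 + 2^1 + 2^0
= 16 + 8 + 4 + 2 + 1
= 31

31


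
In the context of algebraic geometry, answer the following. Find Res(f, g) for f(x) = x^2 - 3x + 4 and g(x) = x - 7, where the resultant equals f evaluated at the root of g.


For Res(f, x - c), we evaluate f at x = c.
f(7) = 7^2 - 3*7 + 4
= 49 - 21 + 4
= 28 + 4 = 32
Res(f, g) = 32

32


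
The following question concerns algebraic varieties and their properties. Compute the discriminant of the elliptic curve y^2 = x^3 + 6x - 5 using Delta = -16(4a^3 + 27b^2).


Compute each component:
4a^3 = 4*6^3 = 4*216 = 864
27b^2 = 27*(-5)^2 = 27*25 = 675
4a^3 + 27b^2 = 864 + 675 = 1539
Delta = -16*1539 = -24624

-24624
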